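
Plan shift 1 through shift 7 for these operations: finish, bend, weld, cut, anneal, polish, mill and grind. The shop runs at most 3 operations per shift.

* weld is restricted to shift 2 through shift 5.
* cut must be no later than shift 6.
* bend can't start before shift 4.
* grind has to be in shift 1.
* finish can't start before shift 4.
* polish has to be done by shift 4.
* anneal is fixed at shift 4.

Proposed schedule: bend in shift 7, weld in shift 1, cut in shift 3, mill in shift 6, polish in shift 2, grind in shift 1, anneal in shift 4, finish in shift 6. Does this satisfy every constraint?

No. weld is restricted to shift 2 through shift 5 is not satisfied.

cut must be no later than shift 6 — holds.
The shop runs at most 3 operations per shift — holds.
finish can't start before shift 4 — holds.
polish has to be done by shift 4 — holds.
bend can't start before shift 4 — holds.
grind has to be in shift 1 — holds.
anneal is fixed at shift 4 — holds.
weld is restricted to shift 2 through shift 5 — violated.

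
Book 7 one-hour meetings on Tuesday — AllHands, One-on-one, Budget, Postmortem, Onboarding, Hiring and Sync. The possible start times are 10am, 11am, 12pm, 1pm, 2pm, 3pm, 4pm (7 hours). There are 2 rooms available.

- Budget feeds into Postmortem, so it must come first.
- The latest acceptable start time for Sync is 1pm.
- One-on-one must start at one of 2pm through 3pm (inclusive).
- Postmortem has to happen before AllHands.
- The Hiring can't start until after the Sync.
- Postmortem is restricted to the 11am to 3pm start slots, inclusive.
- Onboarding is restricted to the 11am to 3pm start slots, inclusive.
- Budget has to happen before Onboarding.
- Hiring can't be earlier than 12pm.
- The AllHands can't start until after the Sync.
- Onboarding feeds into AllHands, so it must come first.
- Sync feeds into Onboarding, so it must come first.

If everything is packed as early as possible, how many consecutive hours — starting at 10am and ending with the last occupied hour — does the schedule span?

5

The precedence chain requires at least 3 distinct hours.
With at most 2 per hour and 7 meetings, at least 4 hours are needed.
One-on-one can't be placed before 2pm — that is hour 5 counting from 10am — so the schedule must run through at least 5 hours.
5 works (last occupied hour: 2pm): for example Postmortem -> 11am, AllHands -> 12pm, One-on-one -> 2pm, Budget -> 10am, Onboarding -> 11am, Sync -> 10am, Hiring -> 12pm.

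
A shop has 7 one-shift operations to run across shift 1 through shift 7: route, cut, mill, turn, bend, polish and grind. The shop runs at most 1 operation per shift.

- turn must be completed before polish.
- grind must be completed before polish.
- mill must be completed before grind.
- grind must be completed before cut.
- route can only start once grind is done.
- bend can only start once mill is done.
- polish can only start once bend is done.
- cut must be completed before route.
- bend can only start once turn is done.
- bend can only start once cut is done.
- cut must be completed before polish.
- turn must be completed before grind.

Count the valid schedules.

6

Splitting on route: it can be shift 5 (2), shift 6 (2), shift 7 (2). Listing each branch's schedules as (cut, mill, turn, bend, polish, grind) by shift number:
route=shift 5: (4,1,2,6,7,3) (4,2,1,6,7,3) — 2.
route=shift 6: (4,1,2,5,7,3) (4,2,1,5,7,3) — 2.
route=shift 7: (4,1,2,5,6,3) (4,2,1,5,6,3) — 2.
Summing: 2 + 2 + 2 = 6.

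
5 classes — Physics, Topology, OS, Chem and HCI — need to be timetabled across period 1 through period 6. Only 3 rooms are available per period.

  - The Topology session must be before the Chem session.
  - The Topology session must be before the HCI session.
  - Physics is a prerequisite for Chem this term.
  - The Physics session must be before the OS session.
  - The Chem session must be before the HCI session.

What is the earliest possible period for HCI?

period 3

Precedence pushes HCI to at least period 3.
HCI at period 3 is achievable: Physics -> period 1, Topology -> period 1, Chem -> period 2, HCI -> period 3, OS -> period 2.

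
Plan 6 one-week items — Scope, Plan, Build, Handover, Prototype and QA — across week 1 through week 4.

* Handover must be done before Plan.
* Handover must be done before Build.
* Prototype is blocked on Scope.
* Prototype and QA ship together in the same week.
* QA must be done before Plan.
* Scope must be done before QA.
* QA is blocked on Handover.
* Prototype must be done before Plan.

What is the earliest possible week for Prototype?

Precedence pushes Prototype to at least week 2; downstream work caps Prototype at week 3.
Prototype at week 2 is achievable: Handover -> week 1, QA -> week 2, Plan -> week 3, Build -> week 2, Scope -> week 1, Prototype -> week 2.

week 2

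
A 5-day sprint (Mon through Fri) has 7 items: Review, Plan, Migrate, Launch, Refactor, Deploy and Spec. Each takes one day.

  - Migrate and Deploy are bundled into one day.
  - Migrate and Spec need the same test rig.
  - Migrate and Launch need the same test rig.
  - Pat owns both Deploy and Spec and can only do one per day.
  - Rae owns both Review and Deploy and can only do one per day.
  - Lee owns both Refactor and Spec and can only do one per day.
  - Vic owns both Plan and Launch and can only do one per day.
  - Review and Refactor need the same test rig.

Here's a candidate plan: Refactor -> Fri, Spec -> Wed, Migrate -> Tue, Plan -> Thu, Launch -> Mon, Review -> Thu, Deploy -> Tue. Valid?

Review and Refactor need the same test rig — holds.
Migrate and Spec need the same test rig — holds.
Migrate and Launch need the same test rig — holds.
Pat owns both Deploy and Spec and can only do one per day — holds.
Rae owns both Review and Deploy and can only do one per day — holds.
Vic owns both Plan and Launch and can only do one per day — holds.
Lee owns both Refactor and Spec and can only do one per day — holds.
Migrate and Deploy are bundled into one day — holds.

Yes, all constraints hold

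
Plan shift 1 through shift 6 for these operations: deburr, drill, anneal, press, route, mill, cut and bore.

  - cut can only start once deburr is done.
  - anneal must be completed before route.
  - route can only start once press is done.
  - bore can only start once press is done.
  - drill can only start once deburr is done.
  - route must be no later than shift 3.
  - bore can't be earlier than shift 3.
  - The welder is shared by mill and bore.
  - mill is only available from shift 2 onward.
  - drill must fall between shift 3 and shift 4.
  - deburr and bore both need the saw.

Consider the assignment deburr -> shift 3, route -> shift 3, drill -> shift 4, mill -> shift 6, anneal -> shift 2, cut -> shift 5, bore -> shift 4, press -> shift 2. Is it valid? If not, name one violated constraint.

Yes

route can only start once press is done — holds.
The welder is shared by mill and bore — holds.
cut can only start once deburr is done — holds.
bore can't be earlier than shift 3 — holds.
anneal must be completed before route — holds.
bore can only start once press is done — holds.
route must be no later than shift 3 — holds.
drill can only start once deburr is done — holds.
drill must fall between shift 3 and shift 4 — holds.
deburr and bore both need the saw — holds.
mill is only available from shift 2 onward — holds.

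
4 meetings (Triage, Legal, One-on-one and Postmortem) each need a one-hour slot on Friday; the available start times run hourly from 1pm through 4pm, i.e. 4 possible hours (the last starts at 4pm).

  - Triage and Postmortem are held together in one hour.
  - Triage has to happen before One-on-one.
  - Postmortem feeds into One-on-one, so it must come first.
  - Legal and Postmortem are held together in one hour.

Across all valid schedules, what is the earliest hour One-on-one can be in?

Precedence pushes One-on-one to at least 2pm.
One-on-one at 2pm is achievable: Triage=1pm; Postmortem=1pm; One-on-one=2pm; Legal=1pm.

2pm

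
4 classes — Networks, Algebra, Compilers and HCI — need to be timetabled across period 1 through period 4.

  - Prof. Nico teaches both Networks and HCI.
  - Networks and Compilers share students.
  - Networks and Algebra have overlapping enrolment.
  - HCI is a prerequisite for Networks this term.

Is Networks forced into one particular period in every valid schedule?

Networks can be period 2 (e.g. HCI in period 1, Algebra in period 1, Compilers in period 1, Networks in period 2) or period 3 (e.g. Algebra -> period 1, HCI -> period 1, Networks -> period 3, Compilers -> period 1).

No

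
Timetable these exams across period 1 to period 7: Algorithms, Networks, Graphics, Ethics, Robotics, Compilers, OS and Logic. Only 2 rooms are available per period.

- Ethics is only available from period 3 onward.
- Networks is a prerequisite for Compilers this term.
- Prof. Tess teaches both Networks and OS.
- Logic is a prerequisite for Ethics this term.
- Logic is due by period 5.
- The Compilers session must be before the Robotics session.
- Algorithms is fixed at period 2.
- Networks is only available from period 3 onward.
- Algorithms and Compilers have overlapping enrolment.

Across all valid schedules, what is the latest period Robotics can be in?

Precedence pushes Robotics to at least period 5.
Robotics at period 7 is achievable: Compilers in period 4; Ethics in period 3; Algorithms in period 2; Robotics in period 7; Networks in period 3; Logic in period 1; OS in period 2; Graphics in period 1.

period 7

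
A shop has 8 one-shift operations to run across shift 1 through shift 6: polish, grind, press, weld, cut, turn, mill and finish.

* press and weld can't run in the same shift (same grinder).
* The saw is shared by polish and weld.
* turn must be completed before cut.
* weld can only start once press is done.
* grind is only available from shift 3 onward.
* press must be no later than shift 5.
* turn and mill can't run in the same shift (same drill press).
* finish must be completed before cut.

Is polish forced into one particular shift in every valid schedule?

No

polish can be shift 1 (e.g. polish -> shift 1; finish -> shift 1; weld -> shift 2; press -> shift 1; grind -> shift 3; cut -> shift 2; mill -> shift 2; turn -> shift 1) or shift 2 (e.g. weld -> shift 3, turn -> shift 1, press -> shift 1, polish -> shift 2, cut -> shift 2, finish -> shift 1, grind -> shift 3, mill -> shift 2).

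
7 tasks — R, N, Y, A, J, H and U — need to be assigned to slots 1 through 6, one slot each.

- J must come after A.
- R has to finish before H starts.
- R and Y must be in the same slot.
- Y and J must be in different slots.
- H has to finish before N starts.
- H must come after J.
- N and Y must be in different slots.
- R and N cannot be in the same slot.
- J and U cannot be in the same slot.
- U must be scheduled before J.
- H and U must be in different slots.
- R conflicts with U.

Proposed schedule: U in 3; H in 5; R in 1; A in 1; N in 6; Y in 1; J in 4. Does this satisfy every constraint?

Y and J must be in different slots — holds.
H has to finish before N starts — holds.
H and U must be in different slots — holds.
R and N cannot be in the same slot — holds.
R has to finish before H starts — holds.
J must come after A — holds.
R conflicts with U — holds.
U must be scheduled before J — holds.
J and U cannot be in the same slot — holds.
N and Y must be in different slots — holds.
R and Y must be in the same slot — holds.
H must come after J — holds.

Yes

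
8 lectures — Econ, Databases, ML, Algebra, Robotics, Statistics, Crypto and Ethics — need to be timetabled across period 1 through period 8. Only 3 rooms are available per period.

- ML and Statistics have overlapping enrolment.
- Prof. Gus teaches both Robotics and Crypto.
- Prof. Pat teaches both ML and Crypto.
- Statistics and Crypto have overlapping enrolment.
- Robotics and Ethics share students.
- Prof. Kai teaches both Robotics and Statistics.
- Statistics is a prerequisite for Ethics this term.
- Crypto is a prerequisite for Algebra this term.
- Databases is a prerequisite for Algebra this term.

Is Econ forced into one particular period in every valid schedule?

No

Econ can be period 1 (e.g. ML=period 3, Crypto=period 1, Ethics=period 3, Algebra=period 2, Robotics=period 4, Econ=period 1, Statistics=period 2, Databases=period 1) or period 2 (e.g. Econ=period 2, Algebra=period 2, Crypto=period 1, Statistics=period 2, Robotics=period 4, Ethics=period 3, ML=period 3, Databases=period 1).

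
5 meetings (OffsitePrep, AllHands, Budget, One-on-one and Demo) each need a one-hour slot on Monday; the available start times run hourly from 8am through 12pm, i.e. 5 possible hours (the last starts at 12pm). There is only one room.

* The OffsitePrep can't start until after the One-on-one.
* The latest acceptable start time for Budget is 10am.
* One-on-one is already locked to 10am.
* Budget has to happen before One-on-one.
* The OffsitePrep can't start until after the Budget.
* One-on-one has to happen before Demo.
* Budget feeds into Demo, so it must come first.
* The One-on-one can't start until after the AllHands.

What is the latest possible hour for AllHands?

9am

Downstream work caps AllHands at 9am.
AllHands at 9am is achievable: Budget=8am, OffsitePrep=11am, Demo=12pm, AllHands=9am, One-on-one=10am.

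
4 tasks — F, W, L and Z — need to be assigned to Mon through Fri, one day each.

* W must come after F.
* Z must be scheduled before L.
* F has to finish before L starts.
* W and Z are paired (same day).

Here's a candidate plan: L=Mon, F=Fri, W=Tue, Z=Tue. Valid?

No — it violates: F has to finish before L starts

Z must be scheduled before L — violated.
W must come after F — violated.
F has to finish before L starts — violated.
W and Z are paired (same day) — holds.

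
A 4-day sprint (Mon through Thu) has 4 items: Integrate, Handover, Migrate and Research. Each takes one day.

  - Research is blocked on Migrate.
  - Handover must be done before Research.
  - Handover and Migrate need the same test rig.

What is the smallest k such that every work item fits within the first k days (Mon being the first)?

3

The precedence chain requires at least 2 distinct days.
Could 2 days be enough, i.e. nothing placed later than Tue? No: Research must come after Handover (at Mon or later) → {Tue}; Handover must come before Research (at Tue or earlier) → {Mon}; Migrate must come before Research (at Tue or earlier) → {Mon}; Migrate can't share with Handover (Mon) → nothing is left.
So 2 days is not enough.
3 works (last occupied day: Wed): for example Handover in Mon, Research in Wed, Migrate in Tue, Integrate in Mon.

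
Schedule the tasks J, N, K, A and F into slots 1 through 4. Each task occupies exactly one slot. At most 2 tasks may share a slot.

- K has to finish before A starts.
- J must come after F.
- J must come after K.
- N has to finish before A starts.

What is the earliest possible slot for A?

2

Precedence pushes A to at least 2.
A at 2 is achievable: J=3, F=2, A=2, K=1, N=1.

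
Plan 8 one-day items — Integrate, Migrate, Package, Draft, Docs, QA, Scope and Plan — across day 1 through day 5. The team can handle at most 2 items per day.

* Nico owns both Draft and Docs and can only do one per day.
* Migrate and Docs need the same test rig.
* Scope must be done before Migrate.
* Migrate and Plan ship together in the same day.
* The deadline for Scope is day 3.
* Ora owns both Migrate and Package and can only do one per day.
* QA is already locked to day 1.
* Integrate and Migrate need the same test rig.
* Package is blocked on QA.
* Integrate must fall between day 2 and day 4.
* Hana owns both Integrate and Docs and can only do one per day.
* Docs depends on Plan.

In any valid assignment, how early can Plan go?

day 2

Plan must be in the same day as Migrate, which can't be before day 2, so Plan is at least day 2; downstream work caps Plan at day 4.
Plan at day 2 is achievable: Migrate -> day 2, Plan -> day 2, Package -> day 3, Draft -> day 5, Docs -> day 4, Scope -> day 1, QA -> day 1, Integrate -> day 3.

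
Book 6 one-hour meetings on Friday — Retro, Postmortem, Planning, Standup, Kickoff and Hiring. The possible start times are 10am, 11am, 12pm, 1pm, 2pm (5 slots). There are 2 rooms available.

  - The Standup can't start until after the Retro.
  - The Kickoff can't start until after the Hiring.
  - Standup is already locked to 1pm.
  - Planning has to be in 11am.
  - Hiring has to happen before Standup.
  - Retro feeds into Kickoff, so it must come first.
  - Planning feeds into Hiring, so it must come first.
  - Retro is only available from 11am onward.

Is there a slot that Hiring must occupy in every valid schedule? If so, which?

12pm

Planning is fixed at 11am and must come before Hiring, so Hiring is at least 12pm.
Standup is fixed at 1pm and must come after Hiring, so Hiring is at most 12pm.
So Hiring must be 12pm.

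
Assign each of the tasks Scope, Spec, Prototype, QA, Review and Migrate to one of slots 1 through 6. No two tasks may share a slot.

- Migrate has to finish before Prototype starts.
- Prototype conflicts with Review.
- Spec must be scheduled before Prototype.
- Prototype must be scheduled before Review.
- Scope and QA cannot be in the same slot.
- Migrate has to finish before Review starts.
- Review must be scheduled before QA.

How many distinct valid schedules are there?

12

Splitting on Spec: it can be 1 (5), 2 (5), 3 (2). Listing each branch's schedules as (Scope, Prototype, QA, Review, Migrate):
Spec=1: (2,4,6,5,3) (3,4,6,5,2) (4,3,6,5,2) (5,3,6,4,2) (6,3,5,4,2) — 5.
Spec=2: (1,4,6,5,3) (3,4,6,5,1) (4,3,6,5,1) (5,3,6,4,1) (6,3,5,4,1) — 5.
Spec=3: (1,4,6,5,2) (2,4,6,5,1) — 2.
Summing: 5 + 5 + 2 = 12.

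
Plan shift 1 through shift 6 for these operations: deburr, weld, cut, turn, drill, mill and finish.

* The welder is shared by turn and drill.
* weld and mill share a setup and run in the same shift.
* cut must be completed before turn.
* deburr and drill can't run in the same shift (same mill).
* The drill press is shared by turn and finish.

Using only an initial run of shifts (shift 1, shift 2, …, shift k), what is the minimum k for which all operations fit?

2 shifts

The precedence chain requires at least 2 distinct shifts.
2 works (last occupied shift: shift 2): for example cut in shift 1, drill in shift 1, turn in shift 2, mill in shift 1, weld in shift 1, deburr in shift 2, finish in shift 1.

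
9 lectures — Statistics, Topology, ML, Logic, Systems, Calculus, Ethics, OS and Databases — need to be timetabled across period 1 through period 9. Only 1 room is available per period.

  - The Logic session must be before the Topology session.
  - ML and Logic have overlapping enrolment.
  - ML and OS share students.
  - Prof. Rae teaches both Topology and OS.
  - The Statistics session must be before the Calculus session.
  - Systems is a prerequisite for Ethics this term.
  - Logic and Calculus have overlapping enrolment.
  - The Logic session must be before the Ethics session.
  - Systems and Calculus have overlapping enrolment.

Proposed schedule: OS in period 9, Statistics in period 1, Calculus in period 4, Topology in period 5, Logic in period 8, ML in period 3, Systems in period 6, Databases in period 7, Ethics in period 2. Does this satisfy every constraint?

ML and OS share students — holds.
ML and Logic have overlapping enrolment — holds.
Only 1 room is available per period — holds.
The Logic session must be before the Ethics session — violated.
Prof. Rae teaches both Topology and OS — holds.
Systems is a prerequisite for Ethics this term — violated.
Systems and Calculus have overlapping enrolment — holds.
Logic and Calculus have overlapping enrolment — holds.
The Logic session must be before the Topology session — violated.
The Statistics session must be before the Calculus session — holds.

Invalid. The Logic session must be before the Ethics session.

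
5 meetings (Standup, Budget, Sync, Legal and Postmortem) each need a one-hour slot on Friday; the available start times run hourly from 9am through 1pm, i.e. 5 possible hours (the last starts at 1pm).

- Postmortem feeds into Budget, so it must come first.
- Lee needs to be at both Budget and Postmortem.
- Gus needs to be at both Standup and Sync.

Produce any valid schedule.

Postmortem=9am; Sync=10am; Budget=10am; Standup=9am; Legal=9am

Checking: Postmortem(9am) before Budget(10am); Budget(10am) != Postmortem(9am); Standup(9am) != Sync(10am).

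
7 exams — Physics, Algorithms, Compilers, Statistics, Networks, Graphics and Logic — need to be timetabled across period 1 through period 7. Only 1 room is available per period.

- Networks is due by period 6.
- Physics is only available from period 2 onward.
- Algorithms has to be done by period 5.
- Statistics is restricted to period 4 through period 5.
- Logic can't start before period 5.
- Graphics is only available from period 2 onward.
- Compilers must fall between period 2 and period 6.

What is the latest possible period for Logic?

Logic is available from period 5.
Logic at period 7 is achievable: Statistics in period 4, Graphics in period 6, Compilers in period 2, Algorithms in period 1, Networks in period 5, Physics in period 3, Logic in period 7.

period 7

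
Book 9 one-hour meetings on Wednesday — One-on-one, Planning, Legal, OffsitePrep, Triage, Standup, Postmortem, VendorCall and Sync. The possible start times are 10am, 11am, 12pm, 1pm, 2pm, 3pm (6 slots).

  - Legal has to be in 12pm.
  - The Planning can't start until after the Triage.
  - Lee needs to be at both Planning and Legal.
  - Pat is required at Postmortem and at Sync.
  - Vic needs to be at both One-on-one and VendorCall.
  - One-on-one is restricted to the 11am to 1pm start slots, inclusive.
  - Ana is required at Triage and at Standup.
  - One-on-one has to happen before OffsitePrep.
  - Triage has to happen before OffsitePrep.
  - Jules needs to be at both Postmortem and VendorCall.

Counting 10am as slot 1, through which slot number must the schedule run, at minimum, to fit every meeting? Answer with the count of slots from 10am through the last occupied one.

The precedence chain requires at least 2 distinct slots.
Legal can't be placed before 12pm — that is slot 3 counting from 10am — so the schedule must run through at least 3 slots.
3 works (last occupied slot: 12pm): for example Postmortem in 10am; VendorCall in 12pm; Planning in 11am; Sync in 11am; Triage in 10am; Legal in 12pm; OffsitePrep in 12pm; Standup in 11am; One-on-one in 11am.

3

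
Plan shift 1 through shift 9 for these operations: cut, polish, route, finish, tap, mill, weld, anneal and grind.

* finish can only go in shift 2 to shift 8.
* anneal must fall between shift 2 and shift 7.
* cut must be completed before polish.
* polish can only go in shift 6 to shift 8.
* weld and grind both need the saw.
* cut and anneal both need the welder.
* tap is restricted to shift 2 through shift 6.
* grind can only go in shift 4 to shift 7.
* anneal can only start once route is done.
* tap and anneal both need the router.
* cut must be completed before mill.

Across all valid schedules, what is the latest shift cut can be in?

Downstream work caps cut at shift 7.
cut at shift 7 is achievable: polish -> shift 8; mill -> shift 8; tap -> shift 2; finish -> shift 2; weld -> shift 1; cut -> shift 7; anneal -> shift 3; grind -> shift 4; route -> shift 1.

shift 7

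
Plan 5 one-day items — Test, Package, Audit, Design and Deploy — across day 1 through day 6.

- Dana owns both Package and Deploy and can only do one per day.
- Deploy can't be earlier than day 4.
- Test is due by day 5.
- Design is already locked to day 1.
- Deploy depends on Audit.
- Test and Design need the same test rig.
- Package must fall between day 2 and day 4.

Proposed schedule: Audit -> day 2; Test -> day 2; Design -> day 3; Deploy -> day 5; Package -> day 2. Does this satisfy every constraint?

Deploy depends on Audit — holds.
Dana owns both Package and Deploy and can only do one per day — holds.
Design is already locked to day 1 — violated.
Test and Design need the same test rig — holds.
Package must fall between day 2 and day 4 — holds.
Deploy can't be earlier than day 4 — holds.
Test is due by day 5 — holds.

No — it violates: Design is already locked to day 1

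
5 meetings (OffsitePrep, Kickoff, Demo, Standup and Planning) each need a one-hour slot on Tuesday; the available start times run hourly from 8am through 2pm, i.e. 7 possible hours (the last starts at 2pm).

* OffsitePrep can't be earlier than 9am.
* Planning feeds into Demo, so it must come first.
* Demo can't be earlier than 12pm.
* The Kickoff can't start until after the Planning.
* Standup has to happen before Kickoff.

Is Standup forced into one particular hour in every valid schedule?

Standup can be 8am (e.g. Planning in 8am, Demo in 12pm, Standup in 8am, OffsitePrep in 9am, Kickoff in 9am) or 9am (e.g. Planning in 8am, Demo in 12pm, Standup in 9am, OffsitePrep in 9am, Kickoff in 10am).

No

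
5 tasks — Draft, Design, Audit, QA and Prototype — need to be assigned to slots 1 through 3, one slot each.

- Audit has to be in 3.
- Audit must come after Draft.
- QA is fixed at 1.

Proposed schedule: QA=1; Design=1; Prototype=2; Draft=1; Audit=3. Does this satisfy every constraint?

Valid

Audit must come after Draft — holds.
QA is fixed at 1 — holds.
Audit has to be in 3 — holds.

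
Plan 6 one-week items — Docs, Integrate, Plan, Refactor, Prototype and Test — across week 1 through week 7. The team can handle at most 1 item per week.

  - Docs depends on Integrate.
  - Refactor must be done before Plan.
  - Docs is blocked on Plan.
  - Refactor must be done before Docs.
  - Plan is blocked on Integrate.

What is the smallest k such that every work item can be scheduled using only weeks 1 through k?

6 weeks

The precedence chain requires at least 3 distinct weeks.
With at most 1 per week and 6 work items, at least 6 weeks are needed.
6 works (last occupied week: week 6): for example Prototype=week 5, Integrate=week 1, Test=week 6, Plan=week 3, Refactor=week 2, Docs=week 4.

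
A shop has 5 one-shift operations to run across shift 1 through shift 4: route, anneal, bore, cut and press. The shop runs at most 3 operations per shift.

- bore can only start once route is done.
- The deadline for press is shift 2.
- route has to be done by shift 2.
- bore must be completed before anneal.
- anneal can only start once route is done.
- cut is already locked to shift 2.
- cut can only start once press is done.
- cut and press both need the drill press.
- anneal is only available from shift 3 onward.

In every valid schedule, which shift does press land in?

press's window is shift 1–shift 2.
cut is fixed at shift 2, and press can't share a shift with cut.
So press must be shift 1.

shift 1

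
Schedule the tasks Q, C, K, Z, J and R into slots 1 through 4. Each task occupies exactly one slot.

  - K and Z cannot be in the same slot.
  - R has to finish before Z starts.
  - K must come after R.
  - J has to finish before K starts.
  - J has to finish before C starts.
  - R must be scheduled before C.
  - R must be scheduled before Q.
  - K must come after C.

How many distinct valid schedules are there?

Splitting on Q: it can be 2 (8), 3 (10), 4 (10). Listing each branch's schedules as (C, K, Z, J, R):
Q=2: (2,3,2,1,1) (2,3,4,1,1) (2,4,2,1,1) (2,4,3,1,1) (3,4,2,1,1) (3,4,2,2,1) (3,4,3,1,1) (3,4,3,2,1) — 8.
Q=3: (2,3,2,1,1) (2,3,4,1,1) (2,4,2,1,1) (2,4,3,1,1) (3,4,2,1,1) (3,4,2,2,1) (3,4,3,1,1) (3,4,3,1,2) (3,4,3,2,1) (3,4,3,2,2) — 10.
Q=4: (2,3,2,1,1) (2,3,4,1,1) (2,4,2,1,1) (2,4,3,1,1) (3,4,2,1,1) (3,4,2,2,1) (3,4,3,1,1) (3,4,3,1,2) (3,4,3,2,1) (3,4,3,2,2) — 10.
Summing: 8 + 10 + 10 = 28.

28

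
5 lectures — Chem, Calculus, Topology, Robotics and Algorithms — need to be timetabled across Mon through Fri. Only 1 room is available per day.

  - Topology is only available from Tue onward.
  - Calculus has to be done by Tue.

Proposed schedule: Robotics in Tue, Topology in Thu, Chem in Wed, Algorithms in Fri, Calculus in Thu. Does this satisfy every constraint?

Only 1 room is available per day — violated.
Topology is only available from Tue onward — holds.
Calculus has to be done by Tue — violated.

No — it violates: Calculus has to be done by Tue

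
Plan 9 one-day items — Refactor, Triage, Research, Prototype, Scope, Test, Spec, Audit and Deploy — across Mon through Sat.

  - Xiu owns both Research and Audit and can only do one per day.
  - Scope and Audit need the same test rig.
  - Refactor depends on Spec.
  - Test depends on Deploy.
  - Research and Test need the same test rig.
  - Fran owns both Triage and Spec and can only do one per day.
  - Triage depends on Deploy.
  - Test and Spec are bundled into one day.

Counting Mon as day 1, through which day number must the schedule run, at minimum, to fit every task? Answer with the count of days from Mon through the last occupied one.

3 days

The precedence chain requires at least 3 distinct days.
3 works (last occupied day: Wed): for example Deploy -> Mon, Test -> Tue, Refactor -> Wed, Prototype -> Mon, Spec -> Tue, Triage -> Wed, Audit -> Tue, Scope -> Mon, Research -> Mon.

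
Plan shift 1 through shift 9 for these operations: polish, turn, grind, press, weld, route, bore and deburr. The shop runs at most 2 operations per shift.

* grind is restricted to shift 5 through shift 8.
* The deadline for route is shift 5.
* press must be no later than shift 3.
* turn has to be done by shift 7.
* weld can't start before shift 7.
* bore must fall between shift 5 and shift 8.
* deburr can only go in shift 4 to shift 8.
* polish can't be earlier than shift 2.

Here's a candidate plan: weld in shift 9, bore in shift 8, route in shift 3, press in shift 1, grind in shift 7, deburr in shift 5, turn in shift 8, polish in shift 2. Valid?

Invalid. turn has to be done by shift 7.

The deadline for route is shift 5 — holds.
The shop runs at most 2 operations per shift — holds.
deburr can only go in shift 4 to shift 8 — holds.
grind is restricted to shift 5 through shift 8 — holds.
bore must fall between shift 5 and shift 8 — holds.
turn has to be done by shift 7 — violated.
weld can't start before shift 7 — holds.
polish can't be earlier than shift 2 — holds.
press must be no later than shift 3 — holds.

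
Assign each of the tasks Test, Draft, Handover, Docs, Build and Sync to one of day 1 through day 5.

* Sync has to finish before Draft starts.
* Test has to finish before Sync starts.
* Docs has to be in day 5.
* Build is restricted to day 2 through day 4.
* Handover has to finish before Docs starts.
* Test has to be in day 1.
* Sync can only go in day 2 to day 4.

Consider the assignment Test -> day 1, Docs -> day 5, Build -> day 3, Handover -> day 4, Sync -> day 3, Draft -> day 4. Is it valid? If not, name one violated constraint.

Yes, all constraints hold

Test has to finish before Sync starts — holds.
Handover has to finish before Docs starts — holds.
Docs has to be in day 5 — holds.
Sync can only go in day 2 to day 4 — holds.
Sync has to finish before Draft starts — holds.
Build is restricted to day 2 through day 4 — holds.
Test has to be in day 1 — holds.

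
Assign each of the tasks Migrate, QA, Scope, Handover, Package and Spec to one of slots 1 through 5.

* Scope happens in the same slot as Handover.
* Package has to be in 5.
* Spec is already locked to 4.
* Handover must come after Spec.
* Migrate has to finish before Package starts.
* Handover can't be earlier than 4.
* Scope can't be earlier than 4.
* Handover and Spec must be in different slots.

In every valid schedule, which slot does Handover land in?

Handover's window is 4–5.
Spec is fixed at 4, and Handover can't share a slot with Spec.
So Handover must be 5.

5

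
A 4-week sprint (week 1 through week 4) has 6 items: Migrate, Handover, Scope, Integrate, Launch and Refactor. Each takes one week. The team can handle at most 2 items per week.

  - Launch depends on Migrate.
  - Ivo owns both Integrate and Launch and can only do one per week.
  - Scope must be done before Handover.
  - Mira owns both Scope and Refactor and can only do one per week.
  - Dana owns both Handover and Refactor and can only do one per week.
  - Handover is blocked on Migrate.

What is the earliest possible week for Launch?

week 2

Precedence pushes Launch to at least week 2.
Launch at week 2 is achievable: Launch=week 2; Migrate=week 1; Integrate=week 3; Scope=week 1; Refactor=week 3; Handover=week 2.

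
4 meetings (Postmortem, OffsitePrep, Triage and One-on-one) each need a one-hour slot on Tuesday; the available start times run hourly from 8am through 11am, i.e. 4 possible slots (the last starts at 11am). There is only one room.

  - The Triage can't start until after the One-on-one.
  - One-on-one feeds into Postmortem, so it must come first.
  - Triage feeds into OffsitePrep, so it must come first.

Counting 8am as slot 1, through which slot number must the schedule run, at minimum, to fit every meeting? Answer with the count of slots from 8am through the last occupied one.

4

The precedence chain requires at least 3 distinct slots.
With at most 1 per slot and 4 meetings, at least 4 slots are needed.
4 works (last occupied slot: 11am): for example OffsitePrep in 11am; One-on-one in 8am; Triage in 9am; Postmortem in 10am.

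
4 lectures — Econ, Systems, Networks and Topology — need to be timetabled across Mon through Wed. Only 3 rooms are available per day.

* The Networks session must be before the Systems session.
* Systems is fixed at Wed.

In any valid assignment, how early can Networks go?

Mon

Downstream work caps Networks at Tue.
Networks at Mon is achievable: Networks -> Mon, Systems -> Wed, Topology -> Mon, Econ -> Mon.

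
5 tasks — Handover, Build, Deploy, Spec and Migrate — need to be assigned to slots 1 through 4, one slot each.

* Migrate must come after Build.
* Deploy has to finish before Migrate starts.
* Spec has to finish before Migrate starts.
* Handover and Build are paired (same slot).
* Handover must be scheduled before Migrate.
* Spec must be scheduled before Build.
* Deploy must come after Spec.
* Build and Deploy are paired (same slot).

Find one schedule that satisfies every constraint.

Build in 2, Spec in 1, Migrate in 3, Handover in 2, Deploy in 2

Checking: Build(2) before Migrate(3); Spec(1) before Migrate(3); Handover(2) before Migrate(3); Spec(1) before Build(2); Deploy(2) before Migrate(3); Spec(1) before Deploy(2); Handover = Build = 2; Build = Deploy = 2.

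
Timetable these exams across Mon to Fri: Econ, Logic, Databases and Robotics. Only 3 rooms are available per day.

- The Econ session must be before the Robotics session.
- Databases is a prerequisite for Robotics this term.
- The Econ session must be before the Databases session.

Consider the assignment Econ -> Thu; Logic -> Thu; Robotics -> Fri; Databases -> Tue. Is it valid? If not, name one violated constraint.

The Econ session must be before the Robotics session — holds.
The Econ session must be before the Databases session — violated.
Only 3 rooms are available per day — holds.
Databases is a prerequisite for Robotics this term — holds.

No — it violates: The Econ session must be before the Databases session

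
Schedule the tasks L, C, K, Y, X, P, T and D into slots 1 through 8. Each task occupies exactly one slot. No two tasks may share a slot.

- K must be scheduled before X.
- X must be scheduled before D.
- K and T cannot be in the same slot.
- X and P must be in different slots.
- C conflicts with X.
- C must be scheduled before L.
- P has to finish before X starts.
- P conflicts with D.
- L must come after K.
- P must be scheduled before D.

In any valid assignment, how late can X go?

7

Precedence pushes X to at least 2; downstream work caps X at 7.
X at 7 is achievable: P=4, D=8, C=2, L=3, T=6, K=1, Y=5, X=7.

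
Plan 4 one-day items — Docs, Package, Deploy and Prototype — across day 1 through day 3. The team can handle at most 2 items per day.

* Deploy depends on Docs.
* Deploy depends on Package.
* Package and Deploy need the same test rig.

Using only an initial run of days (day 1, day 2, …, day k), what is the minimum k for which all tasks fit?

The precedence chain requires at least 2 distinct days.
With at most 2 per day and 4 tasks, at least 2 days are needed.
2 works (last occupied day: day 2): for example Package in day 1, Deploy in day 2, Docs in day 1, Prototype in day 2.

2 days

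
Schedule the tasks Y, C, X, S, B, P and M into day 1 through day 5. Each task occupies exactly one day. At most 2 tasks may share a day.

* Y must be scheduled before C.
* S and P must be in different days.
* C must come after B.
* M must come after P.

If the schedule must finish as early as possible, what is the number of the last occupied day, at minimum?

4

The precedence chain requires at least 2 distinct days.
With at most 2 per day and 7 tasks, at least 4 days are needed.
4 works (last occupied day: day 4): for example M -> day 3, B -> day 1, S -> day 4, C -> day 2, X -> day 3, Y -> day 1, P -> day 2.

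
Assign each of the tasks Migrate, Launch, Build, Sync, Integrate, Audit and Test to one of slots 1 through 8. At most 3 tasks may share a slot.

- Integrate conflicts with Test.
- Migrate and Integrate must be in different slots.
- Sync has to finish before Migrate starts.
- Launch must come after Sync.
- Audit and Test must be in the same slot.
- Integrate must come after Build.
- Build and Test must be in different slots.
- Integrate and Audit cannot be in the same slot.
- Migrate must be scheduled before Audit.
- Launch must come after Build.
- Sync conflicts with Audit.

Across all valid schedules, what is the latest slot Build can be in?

7

Downstream work caps Build at 7.
Build at 7 is achievable: Integrate in 8; Build in 7; Migrate in 2; Test in 3; Launch in 8; Sync in 1; Audit in 3.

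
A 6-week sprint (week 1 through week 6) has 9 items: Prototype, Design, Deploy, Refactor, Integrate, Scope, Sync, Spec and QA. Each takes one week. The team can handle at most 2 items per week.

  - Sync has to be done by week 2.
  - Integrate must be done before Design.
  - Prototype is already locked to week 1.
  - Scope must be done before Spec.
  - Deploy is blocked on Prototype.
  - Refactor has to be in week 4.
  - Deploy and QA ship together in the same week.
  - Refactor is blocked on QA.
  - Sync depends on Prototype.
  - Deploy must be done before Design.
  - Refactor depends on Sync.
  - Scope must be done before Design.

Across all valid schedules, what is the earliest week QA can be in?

week 3

QA must be in the same week as Deploy, which can't be before week 2, so QA is at least week 2; downstream work caps QA at week 3.
QA at week 3 is achievable: QA=week 3; Deploy=week 3; Prototype=week 1; Spec=week 5; Design=week 4; Integrate=week 2; Sync=week 2; Refactor=week 4; Scope=week 1.
Nothing earlier works — the capacity limit rule out every week before week 3.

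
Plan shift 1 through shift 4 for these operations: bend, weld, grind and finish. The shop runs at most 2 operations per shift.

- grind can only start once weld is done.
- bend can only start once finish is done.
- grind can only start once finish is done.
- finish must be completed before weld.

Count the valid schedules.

Splitting on bend: it can be shift 2 (3), shift 3 (4), shift 4 (4). Listing each branch's schedules as (weld, grind, finish) by shift number:
bend=shift 2: (2,3,1) (2,4,1) (3,4,1) — 3.
bend=shift 3: (2,3,1) (2,4,1) (3,4,1) (3,4,2) — 4.
bend=shift 4: (2,3,1) (2,4,1) (3,4,1) (3,4,2) — 4.
Summing: 3 + 4 + 4 = 11.

11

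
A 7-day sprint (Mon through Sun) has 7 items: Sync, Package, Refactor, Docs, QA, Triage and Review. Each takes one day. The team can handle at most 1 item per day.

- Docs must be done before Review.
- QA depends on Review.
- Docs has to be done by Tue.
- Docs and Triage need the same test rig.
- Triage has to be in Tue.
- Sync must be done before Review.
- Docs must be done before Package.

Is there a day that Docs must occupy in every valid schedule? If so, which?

Docs's window is Mon–Tue.
Triage is fixed at Tue, and Docs can't share a day with Triage.
So Docs must be Mon.

Mon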